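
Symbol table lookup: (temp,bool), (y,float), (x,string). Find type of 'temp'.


Lookup 'temp' → type bool


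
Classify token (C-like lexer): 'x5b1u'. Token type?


Pattern: letter/underscore followed by alphanumerics, not a keyword
Type: IDENTIFIER


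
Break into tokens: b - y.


Scan left to right, longest-match per lexeme
Tokens: ID(b), OP(-), ID(y)


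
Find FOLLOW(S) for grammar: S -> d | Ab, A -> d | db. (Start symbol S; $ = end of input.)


$ ∈ FOLLOW(S). For each A -> αBβ: add FIRST(β)\{ε} to FOLLOW(B); if β nullable, add FOLLOW(A).
FOLLOW(S) = {$}


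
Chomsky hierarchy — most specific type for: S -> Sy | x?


Left-linear: every RHS is a terminal or one nonterminal followed by a terminal
Classification: Type 3 (Regular)


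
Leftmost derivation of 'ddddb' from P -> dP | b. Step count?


Derivation: P => dP => ddP => dddP => ddddP => ddddb
Steps: 5


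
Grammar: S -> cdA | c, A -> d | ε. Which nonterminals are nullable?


A nonterminal is nullable iff some alternative derives ε (directly, or every symbol in it is nullable)
Nullable: {A}


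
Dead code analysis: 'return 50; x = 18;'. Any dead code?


statement follows a return and is unreachable
Dead: 'x = 18'


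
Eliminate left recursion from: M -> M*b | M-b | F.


Left-recursive alternatives: M*b, M-b; non-recursive: F
Introduce M': M -> FM', M' -> *bM' | -bM' | ε


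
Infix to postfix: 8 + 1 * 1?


* has higher precedence, evaluate 1*1 first
Postfix: 8 1 1 * +


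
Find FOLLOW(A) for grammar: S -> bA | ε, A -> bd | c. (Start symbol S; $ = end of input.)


$ ∈ FOLLOW(S). For each A -> αBβ: add FIRST(β)\{ε} to FOLLOW(B); if β nullable, add FOLLOW(A).
FOLLOW(A) = {$}


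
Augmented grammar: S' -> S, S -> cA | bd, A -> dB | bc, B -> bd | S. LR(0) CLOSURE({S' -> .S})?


Start: S' -> .S
For each item with dot before a nonterminal B, add B -> .γ for every B-production
Closure: [S' -> .S, S -> .cA, S -> .bd]


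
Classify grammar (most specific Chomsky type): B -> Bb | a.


Left-linear: every RHS is a terminal or one nonterminal followed by a terminal
Classification: Type 3 (Regular)


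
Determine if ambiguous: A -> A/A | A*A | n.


'n/n*n' has two parse trees (no precedence encoded between / and *)
Ambiguous


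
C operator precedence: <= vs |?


'<=' is relational (level 7); '|' is bitwise OR (level 3)
Higher level binds tighter
'<=' has higher precedence than '|'


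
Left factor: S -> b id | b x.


Common prefix: 'b'
Factored: S -> b S', S' -> id | x


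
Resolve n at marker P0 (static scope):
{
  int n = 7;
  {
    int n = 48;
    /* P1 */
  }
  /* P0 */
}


n declared in the same block as P0
n = 7


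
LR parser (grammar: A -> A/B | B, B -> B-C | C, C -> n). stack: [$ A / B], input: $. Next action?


handle 'A/B' on top; lookahead ∈ FOLLOW(A) = {/, $}
Action: reduce (A -> A/B)


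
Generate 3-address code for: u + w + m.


Break into single-operator statements:
t1 = u + w
t2 = t1 + m


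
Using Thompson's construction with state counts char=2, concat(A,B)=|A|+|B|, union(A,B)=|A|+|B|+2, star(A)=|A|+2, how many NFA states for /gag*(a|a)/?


Syntax tree has 5 char leaf(s), 1 union(s), 1 star(s)
chars contribute 5×2 = 10; each union adds +2; each star adds +2
Total: 10 + 2 + 2 = 14 states


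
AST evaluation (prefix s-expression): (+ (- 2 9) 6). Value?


Evaluate inner: (- 2 9) = -7
Evaluate root: (+ -7 6) = -1
Result: -1


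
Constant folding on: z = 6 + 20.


6 + 20 = 26 at compile time
Optimized: z = 26


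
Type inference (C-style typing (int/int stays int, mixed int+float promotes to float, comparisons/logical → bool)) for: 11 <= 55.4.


Operand types: int <= float
Rule: comparison yields bool
Result type: bool


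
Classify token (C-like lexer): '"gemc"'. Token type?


Pattern: double-quoted sequence
Type: STRING_LITERAL


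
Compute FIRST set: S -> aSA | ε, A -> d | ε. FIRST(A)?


Per alternative of A: FIRST(d) = {d}; FIRST(ε) = {ε}
FIRST(A) = {d, ε}


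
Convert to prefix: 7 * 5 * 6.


left-to-right (same/higher precedence on left): tree is (* (* 7 5) 6)
Prefix: * * 7 5 6


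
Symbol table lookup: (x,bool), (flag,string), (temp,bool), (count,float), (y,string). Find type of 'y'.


Lookup 'y' → type string


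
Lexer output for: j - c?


Scan left to right, longest-match per lexeme
Tokens: ID(j), OP(-), ID(c)


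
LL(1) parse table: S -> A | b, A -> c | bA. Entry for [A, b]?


For [A, b]: 'b' ∈ FIRST(bA)
Entry: A -> bA


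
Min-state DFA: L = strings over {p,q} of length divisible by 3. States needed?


Track length mod 3: states 0..2, accept at 0
Minimal DFA: 3 states


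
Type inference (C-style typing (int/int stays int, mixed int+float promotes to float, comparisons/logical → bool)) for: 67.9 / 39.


Operand types: float / int
Rule: mixed int/float promotes to float; int/int stays int
Result type: float


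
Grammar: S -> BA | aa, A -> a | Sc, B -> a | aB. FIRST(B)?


Per alternative of B: FIRST(a) = {a}; FIRST(aB) = {a}
FIRST(B) = {a}


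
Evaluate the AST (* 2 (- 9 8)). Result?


Evaluate inner: (- 9 8) = 1
Evaluate root: (* 2 1) = 2
Result: 2


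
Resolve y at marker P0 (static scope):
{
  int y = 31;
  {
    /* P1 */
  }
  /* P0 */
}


y declared in the same block as P0
y = 31


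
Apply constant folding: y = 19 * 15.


19 * 15 = 285 at compile time
Optimized: y = 285


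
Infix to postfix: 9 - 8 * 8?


* has higher precedence, evaluate 8*8 first
Postfix: 9 8 8 * -


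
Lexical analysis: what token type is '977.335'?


Pattern: digits with a decimal point
Type: FLOAT_LITERAL


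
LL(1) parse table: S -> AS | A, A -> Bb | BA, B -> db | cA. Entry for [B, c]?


For [B, c]: 'c' ∈ FIRST(cA)
Entry: B -> cA


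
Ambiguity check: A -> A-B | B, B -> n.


precedence layered via separate nonterminal B: deterministic
Unambiguous


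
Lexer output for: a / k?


Scan left to right, longest-match per lexeme
Tokens: ID(a), OP(/), ID(k)


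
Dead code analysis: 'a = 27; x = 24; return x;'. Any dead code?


a is assigned but never read
Dead: 'a = 27'


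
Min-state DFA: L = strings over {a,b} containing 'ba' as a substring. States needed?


KMP-style automaton: 2 progress states + 1 absorbing accept = 3
Minimal DFA: 3 states


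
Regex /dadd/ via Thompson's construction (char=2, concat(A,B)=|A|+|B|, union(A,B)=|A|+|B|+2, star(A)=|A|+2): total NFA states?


Syntax tree has 4 char leaf(s), 0 union(s), 0 star(s)
chars contribute 4×2 = 8; each union adds +2; each star adds +2
Total: 8 + 0 + 0 = 8 states


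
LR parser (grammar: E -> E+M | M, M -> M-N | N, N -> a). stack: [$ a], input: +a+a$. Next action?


'a' on top is the handle for N -> a
Action: reduce (N -> a)


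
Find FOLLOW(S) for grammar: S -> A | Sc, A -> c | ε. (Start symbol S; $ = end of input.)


$ ∈ FOLLOW(S). For each A -> αBβ: add FIRST(β)\{ε} to FOLLOW(B); if β nullable, add FOLLOW(A).
FOLLOW(S) = {$, c}


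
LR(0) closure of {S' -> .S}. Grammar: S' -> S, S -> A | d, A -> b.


Start: S' -> .S
For each item with dot before a nonterminal B, add B -> .γ for every B-production
Closure: [S' -> .S, S -> .A, S -> .d, A -> .b]


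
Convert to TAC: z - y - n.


Break into single-operator statements:
t1 = z - y
t2 = t1 - n


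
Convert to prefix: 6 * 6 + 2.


left-to-right (same/higher precedence on left): tree is (+ (* 6 6) 2)
Prefix: + * 6 6 2


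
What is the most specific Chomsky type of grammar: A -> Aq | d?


Left-linear: every RHS is a terminal or one nonterminal followed by a terminal
Classification: Type 3 (Regular)


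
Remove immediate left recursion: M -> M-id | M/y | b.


Left-recursive alternatives: M-id, M/y; non-recursive: b
Introduce M': M -> bM', M' -> -idM' | /yM' | ε


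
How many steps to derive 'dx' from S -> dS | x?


Derivation: S => dS => dx
Steps: 2


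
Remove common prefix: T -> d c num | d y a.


Common prefix: 'd'
Factored: T -> d T', T' -> c num | y a


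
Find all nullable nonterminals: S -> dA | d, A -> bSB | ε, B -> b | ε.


A nonterminal is nullable iff some alternative derives ε (directly, or every symbol in it is nullable)
Nullable: {A, B}


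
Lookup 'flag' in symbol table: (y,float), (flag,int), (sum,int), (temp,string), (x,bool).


Lookup 'flag' → type int


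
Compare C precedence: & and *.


'*' is multiplicative (level 10); '&' is bitwise AND (level 5)
Higher level binds tighter
'*' has higher precedence than '&'


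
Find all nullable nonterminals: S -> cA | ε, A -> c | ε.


A nonterminal is nullable iff some alternative derives ε (directly, or every symbol in it is nullable)
Nullable: {A, S}


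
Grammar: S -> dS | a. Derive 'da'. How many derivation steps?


Derivation: S => dS => da
Steps: 2


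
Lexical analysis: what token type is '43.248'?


Pattern: digits with a decimal point
Type: FLOAT_LITERAL


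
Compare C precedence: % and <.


'%' is multiplicative (level 10); '<' is relational (level 7)
Higher level binds tighter
'%' has higher precedence than '<'


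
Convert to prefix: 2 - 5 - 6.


left-to-right (same/higher precedence on left): tree is (- (- 2 5) 6)
Prefix: - - 2 5 6


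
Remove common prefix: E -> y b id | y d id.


Common prefix: 'y'
Factored: E -> y E', E' -> b id | d id


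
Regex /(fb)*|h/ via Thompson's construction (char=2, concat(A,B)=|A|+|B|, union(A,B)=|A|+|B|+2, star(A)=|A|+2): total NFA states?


Syntax tree has 3 char leaf(s), 1 union(s), 1 star(s)
chars contribute 3×2 = 6; each union adds +2; each star adds +2
Total: 6 + 2 + 2 = 10 states


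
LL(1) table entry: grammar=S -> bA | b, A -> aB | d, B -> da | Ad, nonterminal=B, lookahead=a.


For [B, a]: 'a' ∈ FIRST(Ad)
Entry: B -> Ad


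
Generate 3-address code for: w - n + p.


Break into single-operator statements:
t1 = w - n
t2 = t1 + p


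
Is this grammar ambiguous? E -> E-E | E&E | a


'a-a&a' has two parse trees (no precedence encoded between - and &)
Ambiguous


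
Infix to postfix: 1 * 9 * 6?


Left to right (same or higher precedence on left)
Postfix: 1 9 * 6 *


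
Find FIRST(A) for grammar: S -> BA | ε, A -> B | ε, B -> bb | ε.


Per alternative of A: FIRST(B) = {b, ε}; FIRST(ε) = {ε}
FIRST(A) = {b, ε}


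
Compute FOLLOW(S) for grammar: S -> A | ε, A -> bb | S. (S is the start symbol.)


$ ∈ FOLLOW(S). For each A -> αBβ: add FIRST(β)\{ε} to FOLLOW(B); if β nullable, add FOLLOW(A).
FOLLOW(S) = {$}


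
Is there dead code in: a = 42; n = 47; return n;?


a is assigned but never read
Dead: 'a = 42'


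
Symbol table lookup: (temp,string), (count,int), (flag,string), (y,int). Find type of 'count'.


Lookup 'count' → type int


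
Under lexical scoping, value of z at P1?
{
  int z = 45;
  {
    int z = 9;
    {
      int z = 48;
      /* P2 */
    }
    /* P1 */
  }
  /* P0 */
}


z declared in the same block as P1
z = 9


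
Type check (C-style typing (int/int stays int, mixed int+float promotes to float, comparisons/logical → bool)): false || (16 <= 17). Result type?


Operand types: bool || bool
Rule: logical operators take bool operands and yield bool
Result type: bool


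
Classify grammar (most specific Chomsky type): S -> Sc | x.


Left-linear: every RHS is a terminal or one nonterminal followed by a terminal
Classification: Type 3 (Regular)


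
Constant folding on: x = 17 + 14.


17 + 14 = 31 at compile time
Optimized: x = 31


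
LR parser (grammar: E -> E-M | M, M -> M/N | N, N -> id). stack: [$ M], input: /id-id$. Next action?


shift '/' to continue M -> M/N
Action: shift


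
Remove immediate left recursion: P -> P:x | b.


Left-recursive alternatives: P:x; non-recursive: b
Introduce P': P -> bP', P' -> :xP' | ε


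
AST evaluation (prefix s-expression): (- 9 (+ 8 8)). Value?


Evaluate inner: (+ 8 8) = 16
Evaluate root: (- 9 16) = -7
Result: -7


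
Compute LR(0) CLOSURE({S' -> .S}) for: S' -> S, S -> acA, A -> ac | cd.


Start: S' -> .S
For each item with dot before a nonterminal B, add B -> .γ for every B-production
Closure: [S' -> .S, S -> .acA]


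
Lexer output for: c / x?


Scan left to right, longest-match per lexeme
Tokens: ID(c), OP(/), ID(x)


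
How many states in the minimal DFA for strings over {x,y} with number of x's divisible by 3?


Track (count of x) mod 3: states 0..2, accept at 0
Minimal DFA: 3 states


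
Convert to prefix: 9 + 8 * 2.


'*' binds tighter: tree is (+ 9 (* 8 2))
Prefix: + 9 * 8 2


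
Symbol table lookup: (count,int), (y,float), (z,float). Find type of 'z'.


Lookup 'z' → type float


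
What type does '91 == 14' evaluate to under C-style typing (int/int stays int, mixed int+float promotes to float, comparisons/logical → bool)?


Operand types: int == int
Rule: comparison yields bool
Result type: bool


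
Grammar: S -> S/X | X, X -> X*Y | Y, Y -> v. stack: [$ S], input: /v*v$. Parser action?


shift '/' to continue S -> S/X
Action: shift


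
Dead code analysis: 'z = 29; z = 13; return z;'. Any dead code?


first assignment to z is overwritten before any read
Dead: 'z = 29'


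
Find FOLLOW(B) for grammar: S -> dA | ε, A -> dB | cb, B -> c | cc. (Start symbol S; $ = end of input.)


$ ∈ FOLLOW(S). For each A -> αBβ: add FIRST(β)\{ε} to FOLLOW(B); if β nullable, add FOLLOW(A).
FOLLOW(B) = {$}


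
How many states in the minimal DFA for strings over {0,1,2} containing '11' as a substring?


KMP-style automaton: 2 progress states + 1 absorbing accept = 3
Minimal DFA: 3 states


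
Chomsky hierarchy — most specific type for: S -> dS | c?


Right-linear: every RHS is a terminal or a terminal followed by one nonterminal
Classification: Type 3 (Regular)


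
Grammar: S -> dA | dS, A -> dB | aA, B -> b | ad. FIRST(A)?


Per alternative of A: FIRST(dB) = {d}; FIRST(aA) = {a}
FIRST(A) = {a, d}


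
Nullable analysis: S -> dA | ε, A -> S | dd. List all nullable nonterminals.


A nonterminal is nullable iff some alternative derives ε (directly, or every symbol in it is nullable)
Nullable: {A, S}


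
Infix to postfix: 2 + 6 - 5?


Left to right (same or higher precedence on left)
Postfix: 2 6 + 5 -


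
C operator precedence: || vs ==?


'==' is equality (level 6); '||' is logical OR (level 1)
Higher level binds tighter
'==' has higher precedence than '||'


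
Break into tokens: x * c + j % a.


Scan left to right, longest-match per lexeme
Tokens: ID(x), OP(*), ID(c), OP(+), ID(j), OP(%), ID(a)


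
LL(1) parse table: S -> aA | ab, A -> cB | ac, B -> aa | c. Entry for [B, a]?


For [B, a]: 'a' ∈ FIRST(aa)
Entry: B -> aa


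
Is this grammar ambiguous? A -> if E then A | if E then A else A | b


dangling else: 'if E then if E then b else b' parses two ways
Ambiguous


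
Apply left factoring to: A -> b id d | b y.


Common prefix: 'b'
Factored: A -> b A', A' -> id d | y


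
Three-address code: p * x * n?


Break into single-operator statements:
t1 = p * x
t2 = t1 * n


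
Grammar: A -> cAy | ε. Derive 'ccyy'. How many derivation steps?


Derivation: A => cAy => ccAyy => ccyy
Steps: 3


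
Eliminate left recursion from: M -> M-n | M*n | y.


Left-recursive alternatives: M-n, M*n; non-recursive: y
Introduce M': M -> yM', M' -> -nM' | *nM' | ε


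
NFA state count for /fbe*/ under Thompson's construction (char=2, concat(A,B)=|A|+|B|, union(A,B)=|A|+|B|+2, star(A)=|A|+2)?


Syntax tree has 3 char leaf(s), 0 union(s), 1 star(s)
chars contribute 3×2 = 6; each union adds +2; each star adds +2
Total: 6 + 0 + 2 = 8 states


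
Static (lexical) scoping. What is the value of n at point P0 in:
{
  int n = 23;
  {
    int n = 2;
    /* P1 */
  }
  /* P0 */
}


n declared in the same block as P0
n = 23


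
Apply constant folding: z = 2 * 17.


2 * 17 = 34 at compile time
Optimized: z = 34


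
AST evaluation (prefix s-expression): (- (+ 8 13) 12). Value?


Evaluate inner: (+ 8 13) = 21
Evaluate root: (- 21 12) = 9
Result: 9


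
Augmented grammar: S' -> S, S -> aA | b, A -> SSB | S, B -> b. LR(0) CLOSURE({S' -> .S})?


Start: S' -> .S
For each item with dot before a nonterminal B, add B -> .γ for every B-production
Closure: [S' -> .S, S -> .aA, S -> .b]


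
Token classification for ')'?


Pattern: delimiter/punctuation
Type: PUNCTUATION


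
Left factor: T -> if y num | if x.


Common prefix: 'if'
Factored: T -> if T', T' -> y num | x


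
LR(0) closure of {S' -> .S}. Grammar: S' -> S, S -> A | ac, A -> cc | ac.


Start: S' -> .S
For each item with dot before a nonterminal B, add B -> .γ for every B-production
Closure: [S' -> .S, S -> .A, S -> .ac, A -> .cc, A -> .ac]


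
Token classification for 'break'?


Pattern: reserved word
Type: KEYWORD


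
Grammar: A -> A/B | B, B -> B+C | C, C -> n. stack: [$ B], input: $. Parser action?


lookahead ∉ {+} so B won't extend; reduce A -> B
Action: reduce (A -> B)


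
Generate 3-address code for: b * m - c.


Break into single-operator statements:
t1 = b * m
t2 = t1 - c


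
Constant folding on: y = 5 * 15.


5 * 15 = 75 at compile time
Optimized: y = 75


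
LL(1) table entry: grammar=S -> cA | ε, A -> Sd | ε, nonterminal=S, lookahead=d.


For [S, d]: ε is nullable and 'd' ∈ FOLLOW(S)
Entry: S -> ε


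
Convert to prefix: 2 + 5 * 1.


'*' binds tighter: tree is (+ 2 (* 5 1))
Prefix: + 2 * 5 1


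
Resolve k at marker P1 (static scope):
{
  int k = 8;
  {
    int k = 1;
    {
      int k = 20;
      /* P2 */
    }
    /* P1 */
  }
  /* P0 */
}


k declared in the same block as P1
k = 1


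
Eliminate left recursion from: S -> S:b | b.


Left-recursive alternatives: S:b; non-recursive: b
Introduce S': S -> bS', S' -> :bS' | ε


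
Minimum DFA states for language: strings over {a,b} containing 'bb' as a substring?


KMP-style automaton: 2 progress states + 1 absorbing accept = 3
Minimal DFA: 3 states


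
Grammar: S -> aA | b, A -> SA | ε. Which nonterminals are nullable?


A nonterminal is nullable iff some alternative derives ε (directly, or every symbol in it is nullable)
Nullable: {A}


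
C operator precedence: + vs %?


'%' is multiplicative (level 10); '+' is additive (level 9)
Higher level binds tighter
'%' has higher precedence than '+'


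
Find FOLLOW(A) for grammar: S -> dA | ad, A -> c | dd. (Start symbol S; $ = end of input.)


$ ∈ FOLLOW(S). For each A -> αBβ: add FIRST(β)\{ε} to FOLLOW(B); if β nullable, add FOLLOW(A).
FOLLOW(A) = {$}


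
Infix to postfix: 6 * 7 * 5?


Left to right (same or higher precedence on left)
Postfix: 6 7 * 5 *


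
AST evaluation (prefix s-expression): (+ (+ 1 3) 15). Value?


Evaluate inner: (+ 1 3) = 4
Evaluate root: (+ 4 15) = 19
Result: 19


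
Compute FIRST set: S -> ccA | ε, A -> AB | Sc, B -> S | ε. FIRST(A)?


Per alternative of A: FIRST(AB) = {c}; FIRST(Sc) = {c}
FIRST(A) = {c}


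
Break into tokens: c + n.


Scan left to right, longest-match per lexeme
Tokens: ID(c), OP(+), ID(n)


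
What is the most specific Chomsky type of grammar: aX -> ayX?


LHS has context (more than one symbol) and |LHS| ≤ |RHS|
Classification: Type 1 (Context-Sensitive)


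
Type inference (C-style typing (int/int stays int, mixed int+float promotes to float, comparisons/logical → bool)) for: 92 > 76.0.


Operand types: int > float
Rule: comparison yields bool
Result type: bool


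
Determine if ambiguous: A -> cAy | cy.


balanced c^n…y^n: each string has a unique parse
Unambiguous


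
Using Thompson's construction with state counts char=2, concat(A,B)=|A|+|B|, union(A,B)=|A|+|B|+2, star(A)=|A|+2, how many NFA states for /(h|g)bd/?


Syntax tree has 4 char leaf(s), 1 union(s), 0 star(s)
chars contribute 4×2 = 8; each union adds +2; each star adds +2
Total: 8 + 2 + 0 = 10 states


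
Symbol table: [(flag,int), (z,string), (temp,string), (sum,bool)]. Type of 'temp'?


Lookup 'temp' → type string


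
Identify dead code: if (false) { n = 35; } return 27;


condition is constant false, so the whole block is unreachable
Dead: 'if (false) { n = 35; }'


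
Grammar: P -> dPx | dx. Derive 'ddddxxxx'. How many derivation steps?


Derivation: P => dPx => ddPxx => dddPxxx => ddddxxxx
Steps: 4


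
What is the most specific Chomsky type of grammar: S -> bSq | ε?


Single nonterminal LHS, but b^n q^n is not regular
Classification: Type 2 (Context-Free)


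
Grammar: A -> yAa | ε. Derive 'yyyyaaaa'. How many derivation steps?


Derivation: A => yAa => yyAaa => yyyAaaa => yyyyAaaaa => yyyyaaaa
Steps: 5


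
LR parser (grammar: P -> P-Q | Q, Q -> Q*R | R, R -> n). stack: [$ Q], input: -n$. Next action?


lookahead ∉ {*} so Q won't extend; reduce P -> Q
Action: reduce (P -> Q)


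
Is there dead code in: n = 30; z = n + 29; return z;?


n is read by z's definition; z is returned
No dead code


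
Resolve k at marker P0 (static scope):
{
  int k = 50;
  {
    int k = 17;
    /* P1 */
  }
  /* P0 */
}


k declared in the same block as P0
k = 50


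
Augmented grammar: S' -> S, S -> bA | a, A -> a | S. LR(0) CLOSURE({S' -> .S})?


Start: S' -> .S
For each item with dot before a nonterminal B, add B -> .γ for every B-production
Closure: [S' -> .S, S -> .bA, S -> .a]


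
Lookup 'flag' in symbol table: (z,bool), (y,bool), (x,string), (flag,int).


Lookup 'flag' → type int


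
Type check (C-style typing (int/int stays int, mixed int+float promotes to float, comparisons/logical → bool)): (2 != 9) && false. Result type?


Operand types: bool && bool
Rule: logical operators take bool operands and yield bool
Result type: bool


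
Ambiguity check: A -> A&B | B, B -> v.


precedence layered via separate nonterminal B: deterministic
Unambiguous


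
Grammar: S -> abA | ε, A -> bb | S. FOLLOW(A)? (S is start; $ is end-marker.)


$ ∈ FOLLOW(S). For each A -> αBβ: add FIRST(β)\{ε} to FOLLOW(B); if β nullable, add FOLLOW(A).
FOLLOW(A) = {$}


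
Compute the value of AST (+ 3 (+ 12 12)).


Evaluate inner: (+ 12 12) = 24
Evaluate root: (+ 3 24) = 27
Result: 27


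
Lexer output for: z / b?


Scan left to right, longest-match per lexeme
Tokens: ID(z), OP(/), ID(b)


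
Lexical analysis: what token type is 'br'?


Pattern: letter/underscore followed by alphanumerics, not a keyword
Type: IDENTIFIER


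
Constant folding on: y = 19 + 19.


19 + 19 = 38 at compile time
Optimized: y = 38


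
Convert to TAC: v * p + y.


Break into single-operator statements:
t1 = v * p
t2 = t1 + y


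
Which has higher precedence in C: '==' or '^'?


'==' is equality (level 6); '^' is bitwise XOR (level 4)
Higher level binds tighter
'==' has higher precedence than '^'


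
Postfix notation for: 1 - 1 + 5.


Left to right (same or higher precedence on left)
Postfix: 1 1 - 5 +


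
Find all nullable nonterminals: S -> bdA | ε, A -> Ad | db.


A nonterminal is nullable iff some alternative derives ε (directly, or every symbol in it is nullable)
Nullable: {S}


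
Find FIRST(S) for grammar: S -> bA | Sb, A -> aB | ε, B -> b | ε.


Per alternative of S: FIRST(bA) = {b}; FIRST(Sb) = {b}
FIRST(S) = {b}


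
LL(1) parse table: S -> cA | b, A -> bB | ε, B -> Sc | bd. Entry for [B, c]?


For [B, c]: 'c' ∈ FIRST(Sc)
Entry: B -> Sc


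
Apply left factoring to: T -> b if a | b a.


Common prefix: 'b'
Factored: T -> b T', T' -> if a | a


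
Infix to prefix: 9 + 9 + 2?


left-to-right (same/higher precedence on left): tree is (+ (+ 9 9) 2)
Prefix: + + 9 9 2


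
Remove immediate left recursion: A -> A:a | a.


Left-recursive alternatives: A:a; non-recursive: a
Introduce A': A -> aA', A' -> :aA' | ε


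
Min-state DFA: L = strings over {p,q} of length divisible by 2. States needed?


Track length mod 2: states 0..1, accept at 0
Minimal DFA: 2 states


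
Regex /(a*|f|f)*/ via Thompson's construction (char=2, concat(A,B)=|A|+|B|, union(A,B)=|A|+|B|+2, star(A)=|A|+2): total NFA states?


Syntax tree has 3 char leaf(s), 2 union(s), 2 star(s)
chars contribute 3×2 = 6; each union adds +2; each star adds +2
Total: 6 + 4 + 4 = 14 states


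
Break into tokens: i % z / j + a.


Scan left to right, longest-match per lexeme
Tokens: ID(i), OP(%), ID(z), OP(/), ID(j), OP(+), ID(a)


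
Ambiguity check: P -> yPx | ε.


balanced y^n…x^n: each string has a unique parse
Unambiguous


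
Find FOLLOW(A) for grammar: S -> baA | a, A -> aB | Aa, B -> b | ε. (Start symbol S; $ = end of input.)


$ ∈ FOLLOW(S). For each A -> αBβ: add FIRST(β)\{ε} to FOLLOW(B); if β nullable, add FOLLOW(A).
FOLLOW(A) = {$, a}


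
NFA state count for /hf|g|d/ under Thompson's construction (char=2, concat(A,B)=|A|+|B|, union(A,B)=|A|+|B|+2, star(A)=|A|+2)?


Syntax tree has 4 char leaf(s), 2 union(s), 0 star(s)
chars contribute 4×2 = 8; each union adds +2; each star adds +2
Total: 8 + 4 + 0 = 12 states


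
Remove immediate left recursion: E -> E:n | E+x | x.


Left-recursive alternatives: E:n, E+x; non-recursive: x
Introduce E': E -> xE', E' -> :nE' | +xE' | ε


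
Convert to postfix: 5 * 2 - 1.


Left to right (same or higher precedence on left)
Postfix: 5 2 * 1 -


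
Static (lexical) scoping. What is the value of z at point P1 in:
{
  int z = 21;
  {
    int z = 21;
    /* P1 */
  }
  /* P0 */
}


z declared in the same block as P1
z = 21


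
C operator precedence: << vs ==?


'<<' is shift (level 8); '==' is equality (level 6)
Higher level binds tighter
'<<' has higher precedence than '=='


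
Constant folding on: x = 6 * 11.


6 * 11 = 66 at compile time
Optimized: x = 66


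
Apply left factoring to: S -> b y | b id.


Common prefix: 'b'
Factored: S -> b S', S' -> y | id


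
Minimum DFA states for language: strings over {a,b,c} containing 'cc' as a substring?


KMP-style automaton: 2 progress states + 1 absorbing accept = 3
Minimal DFA: 3 states


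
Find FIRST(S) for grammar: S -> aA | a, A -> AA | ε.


Per alternative of S: FIRST(aA) = {a}; FIRST(a) = {a}
FIRST(S) = {a}


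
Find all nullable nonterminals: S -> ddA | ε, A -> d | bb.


A nonterminal is nullable iff some alternative derives ε (directly, or every symbol in it is nullable)
Nullable: {S}


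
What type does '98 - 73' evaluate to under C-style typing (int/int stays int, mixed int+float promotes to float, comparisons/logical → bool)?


Operand types: int - int
Rule: mixed int/float promotes to float; int/int stays int
Result type: int


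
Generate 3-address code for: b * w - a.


Break into single-operator statements:
t1 = b * w
t2 = t1 - a


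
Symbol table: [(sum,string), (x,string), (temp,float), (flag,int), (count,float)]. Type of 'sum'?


Lookup 'sum' → type string


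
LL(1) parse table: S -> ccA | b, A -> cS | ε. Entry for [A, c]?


For [A, c]: 'c' ∈ FIRST(cS)
Entry: A -> cS


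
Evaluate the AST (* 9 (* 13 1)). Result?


Evaluate inner: (* 13 1) = 13
Evaluate root: (* 9 13) = 117
Result: 117


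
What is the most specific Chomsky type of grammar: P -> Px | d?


Left-linear: every RHS is a terminal or one nonterminal followed by a terminal
Classification: Type 3 (Regular)


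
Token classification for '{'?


Pattern: delimiter/punctuation
Type: PUNCTUATION


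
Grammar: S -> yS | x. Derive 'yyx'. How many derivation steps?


Derivation: S => yS => yyS => yyx
Steps: 3


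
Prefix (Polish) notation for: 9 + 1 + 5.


left-to-right (same/higher precedence on left): tree is (+ (+ 9 1) 5)
Prefix: + + 9 1 5


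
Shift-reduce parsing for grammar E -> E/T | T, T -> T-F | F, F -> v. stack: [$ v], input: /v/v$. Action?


'v' on top is the handle for F -> v
Action: reduce (F -> v)


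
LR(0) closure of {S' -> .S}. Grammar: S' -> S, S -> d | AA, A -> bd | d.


Start: S' -> .S
For each item with dot before a nonterminal B, add B -> .γ for every B-production
Closure: [S' -> .S, S -> .d, S -> .AA, A -> .bd, A -> .d]


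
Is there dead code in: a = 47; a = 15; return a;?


first assignment to a is overwritten before any read
Dead: 'a = 47'


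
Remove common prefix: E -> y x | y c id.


Common prefix: 'y'
Factored: E -> y E', E' -> x | c id


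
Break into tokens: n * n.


Scan left to right, longest-match per lexeme
Tokens: ID(n), OP(*), ID(n)


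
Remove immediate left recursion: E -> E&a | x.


Left-recursive alternatives: E&a; non-recursive: x
Introduce E': E -> xE', E' -> &aE' | ε


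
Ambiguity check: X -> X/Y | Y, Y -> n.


precedence layered via separate nonterminal Y: deterministic
Unambiguous


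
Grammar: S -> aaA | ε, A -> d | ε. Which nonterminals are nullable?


A nonterminal is nullable iff some alternative derives ε (directly, or every symbol in it is nullable)
Nullable: {A, S}


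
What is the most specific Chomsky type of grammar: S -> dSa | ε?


Single nonterminal LHS, but d^n a^n is not regular
Classification: Type 2 (Context-Free)


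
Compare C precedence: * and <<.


'*' is multiplicative (level 10); '<<' is shift (level 8)
Higher level binds tighter
'*' has higher precedence than '<<'


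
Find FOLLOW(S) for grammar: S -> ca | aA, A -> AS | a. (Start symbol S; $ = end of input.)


$ ∈ FOLLOW(S). For each A -> αBβ: add FIRST(β)\{ε} to FOLLOW(B); if β nullable, add FOLLOW(A).
FOLLOW(S) = {$, a, c}


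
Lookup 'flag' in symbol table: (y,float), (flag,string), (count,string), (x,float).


Lookup 'flag' → type string


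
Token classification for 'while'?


Pattern: reserved word
Type: KEYWORD


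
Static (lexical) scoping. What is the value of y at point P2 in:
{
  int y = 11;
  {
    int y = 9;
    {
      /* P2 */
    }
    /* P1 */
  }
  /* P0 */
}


P2's block does not declare y; resolves to the enclosing declaration at depth 1
y = 9


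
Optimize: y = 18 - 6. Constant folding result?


18 - 6 = 12 at compile time
Optimized: y = 12


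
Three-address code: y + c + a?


Break into single-operator statements:
t1 = y + c
t2 = t1 + a


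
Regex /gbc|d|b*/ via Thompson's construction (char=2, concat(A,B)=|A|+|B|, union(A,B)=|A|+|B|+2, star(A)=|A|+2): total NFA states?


Syntax tree has 5 char leaf(s), 2 union(s), 1 star(s)
chars contribute 5×2 = 10; each union adds +2; each star adds +2
Total: 10 + 4 + 2 = 16 states


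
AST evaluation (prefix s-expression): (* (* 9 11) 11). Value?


Evaluate inner: (* 9 11) = 99
Evaluate root: (* 99 11) = 1089
Result: 1089


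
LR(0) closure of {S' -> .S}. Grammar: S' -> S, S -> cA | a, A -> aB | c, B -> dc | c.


Start: S' -> .S
For each item with dot before a nonterminal B, add B -> .γ for every B-production
Closure: [S' -> .S, S -> .cA, S -> .a]


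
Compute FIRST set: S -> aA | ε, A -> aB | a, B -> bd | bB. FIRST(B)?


Per alternative of B: FIRST(bd) = {b}; FIRST(bB) = {b}
FIRST(B) = {b}


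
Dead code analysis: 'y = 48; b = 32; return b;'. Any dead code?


y is assigned but never read
Dead: 'y = 48'


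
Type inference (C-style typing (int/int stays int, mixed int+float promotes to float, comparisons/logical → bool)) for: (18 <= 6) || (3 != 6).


Operand types: bool || bool
Rule: logical operators take bool operands and yield bool
Result type: bool


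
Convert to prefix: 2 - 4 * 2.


'*' binds tighter: tree is (- 2 (* 4 2))
Prefix: - 2 * 4 2


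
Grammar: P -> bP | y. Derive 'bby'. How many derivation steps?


Derivation: P => bP => bbP => bby
Steps: 3


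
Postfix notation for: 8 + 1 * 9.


* has higher precedence, evaluate 1*9 first
Postfix: 8 1 9 * +


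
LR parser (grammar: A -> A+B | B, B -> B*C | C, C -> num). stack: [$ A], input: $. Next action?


start symbol A on stack, input exhausted
Action: accept


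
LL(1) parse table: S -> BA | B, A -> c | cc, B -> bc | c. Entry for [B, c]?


For [B, c]: 'c' ∈ FIRST(c)
Entry: B -> c


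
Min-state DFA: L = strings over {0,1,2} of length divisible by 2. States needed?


Track length mod 2: states 0..1, accept at 0
Minimal DFA: 2 states


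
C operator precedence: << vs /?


'/' is multiplicative (level 10); '<<' is shift (level 8)
Higher level binds tighter
'/' has higher precedence than '<<'


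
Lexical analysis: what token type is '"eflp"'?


Pattern: double-quoted sequence
Type: STRING_LITERAL


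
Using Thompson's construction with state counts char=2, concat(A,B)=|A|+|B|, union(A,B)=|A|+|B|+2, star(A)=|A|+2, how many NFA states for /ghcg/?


Syntax tree has 4 char leaf(s), 0 union(s), 0 star(s)
chars contribute 4×2 = 8; each union adds +2; each star adds +2
Total: 8 + 0 + 0 = 8 states


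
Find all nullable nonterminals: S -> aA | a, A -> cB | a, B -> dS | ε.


A nonterminal is nullable iff some alternative derives ε (directly, or every symbol in it is nullable)
Nullable: {B}


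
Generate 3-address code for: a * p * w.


Break into single-operator statements:
t1 = a * p
t2 = t1 * w


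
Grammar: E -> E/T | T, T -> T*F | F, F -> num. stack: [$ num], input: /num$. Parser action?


'num' on top is the handle for F -> num
Action: reduce (F -> num)


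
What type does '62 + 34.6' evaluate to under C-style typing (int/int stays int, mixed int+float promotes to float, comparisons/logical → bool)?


Operand types: int + float
Rule: mixed int/float promotes to float; int/int stays int
Result type: float


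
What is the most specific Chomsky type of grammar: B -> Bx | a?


Left-linear: every RHS is a terminal or one nonterminal followed by a terminal
Classification: Type 3 (Regular)


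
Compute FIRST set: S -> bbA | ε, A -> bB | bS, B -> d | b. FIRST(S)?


Per alternative of S: FIRST(bbA) = {b}; FIRST(ε) = {ε}
FIRST(S) = {b, ε}


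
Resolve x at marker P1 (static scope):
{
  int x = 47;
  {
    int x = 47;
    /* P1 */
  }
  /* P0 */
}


x declared in the same block as P1
x = 47


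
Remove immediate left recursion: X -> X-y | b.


Left-recursive alternatives: X-y; non-recursive: b
Introduce X': X -> bX', X' -> -yX' | ε


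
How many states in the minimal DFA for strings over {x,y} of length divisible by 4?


Track length mod 4: states 0..3, accept at 0
Minimal DFA: 4 states


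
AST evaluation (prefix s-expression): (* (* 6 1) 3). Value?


Evaluate inner: (* 6 1) = 6
Evaluate root: (* 6 3) = 18
Result: 18


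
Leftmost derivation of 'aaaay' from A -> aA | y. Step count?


Derivation: A => aA => aaA => aaaA => aaaaA => aaaay
Steps: 5


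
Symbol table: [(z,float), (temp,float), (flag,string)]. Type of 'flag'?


Lookup 'flag' → type string


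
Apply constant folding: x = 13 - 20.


13 - 20 = -7 at compile time
Optimized: x = -7


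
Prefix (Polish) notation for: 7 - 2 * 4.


'*' binds tighter: tree is (- 7 (* 2 4))
Prefix: - 7 * 2 4


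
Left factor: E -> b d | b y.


Common prefix: 'b'
Factored: E -> b E', E' -> d | y


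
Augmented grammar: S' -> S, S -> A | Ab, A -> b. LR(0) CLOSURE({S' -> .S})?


Start: S' -> .S
For each item with dot before a nonterminal B, add B -> .γ for every B-production
Closure: [S' -> .S, S -> .A, S -> .Ab, A -> .b]


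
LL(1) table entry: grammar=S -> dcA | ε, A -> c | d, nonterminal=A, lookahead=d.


For [A, d]: 'd' ∈ FIRST(d)
Entry: A -> d


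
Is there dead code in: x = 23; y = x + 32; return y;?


x is read by y's definition; y is returned
No dead code


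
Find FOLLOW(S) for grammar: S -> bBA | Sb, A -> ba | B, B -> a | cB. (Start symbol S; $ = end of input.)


$ ∈ FOLLOW(S). For each A -> αBβ: add FIRST(β)\{ε} to FOLLOW(B); if β nullable, add FOLLOW(A).
FOLLOW(S) = {$, b}


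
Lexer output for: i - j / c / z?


Scan left to right, longest-match per lexeme
Tokens: ID(i), OP(-), ID(j), OP(/), ID(c), OP(/), ID(z)


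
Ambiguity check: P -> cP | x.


right-linear, alternatives start with distinct terminals 'c' vs 'x': unique leftmost derivation
Unambiguous


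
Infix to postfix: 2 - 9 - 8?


Left to right (same or higher precedence on left)
Postfix: 2 9 - 8 -


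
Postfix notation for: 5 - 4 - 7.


Left to right (same or higher precedence on left)
Postfix: 5 4 - 7 -


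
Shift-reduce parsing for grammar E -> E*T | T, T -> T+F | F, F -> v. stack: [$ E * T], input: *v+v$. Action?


handle 'E*T' on top; lookahead ∈ FOLLOW(E) = {*, $}
Action: reduce (E -> E*T)


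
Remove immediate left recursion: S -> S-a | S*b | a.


Left-recursive alternatives: S-a, S*b; non-recursive: a
Introduce S': S -> aS', S' -> -aS' | *bS' | ε


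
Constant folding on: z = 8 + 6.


8 + 6 = 14 at compile time
Optimized: z = 14


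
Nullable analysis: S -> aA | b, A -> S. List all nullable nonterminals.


A nonterminal is nullable iff some alternative derives ε (directly, or every symbol in it is nullable)
Nullable: {}


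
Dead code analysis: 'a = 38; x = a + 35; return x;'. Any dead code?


a is read by x's definition; x is returned
No dead code


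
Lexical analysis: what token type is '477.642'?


Pattern: digits with a decimal point
Type: FLOAT_LITERAL


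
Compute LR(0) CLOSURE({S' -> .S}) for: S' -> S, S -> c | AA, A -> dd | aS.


Start: S' -> .S
For each item with dot before a nonterminal B, add B -> .γ for every B-production
Closure: [S' -> .S, S -> .c, S -> .AA, A -> .dd, A -> .aS]


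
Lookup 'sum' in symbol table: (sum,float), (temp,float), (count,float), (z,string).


Lookup 'sum' → type float


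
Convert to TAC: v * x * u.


Break into single-operator statements:
t1 = v * x
t2 = t1 * u


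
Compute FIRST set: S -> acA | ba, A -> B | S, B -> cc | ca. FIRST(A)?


Per alternative of A: FIRST(B) = {c}; FIRST(S) = {a, b}
FIRST(A) = {a, b, c}


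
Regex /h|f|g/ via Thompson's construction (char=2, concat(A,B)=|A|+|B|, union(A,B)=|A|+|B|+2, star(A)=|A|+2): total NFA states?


Syntax tree has 3 char leaf(s), 2 union(s), 0 star(s)
chars contribute 3×2 = 6; each union adds +2; each star adds +2
Total: 6 + 4 + 0 = 10 states


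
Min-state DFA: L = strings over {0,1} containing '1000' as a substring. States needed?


KMP-style automaton: 4 progress states + 1 absorbing accept = 5
Minimal DFA: 5 states


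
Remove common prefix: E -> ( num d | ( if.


Common prefix: '('
Factored: E -> ( E', E' -> num d | if


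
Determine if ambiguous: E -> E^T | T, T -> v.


precedence layered via separate nonterminal T: deterministic
Unambiguous


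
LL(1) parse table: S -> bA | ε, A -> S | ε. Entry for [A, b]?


For [A, b]: 'b' ∈ FIRST(S)
Entry: A -> S


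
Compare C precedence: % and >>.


'%' is multiplicative (level 10); '>>' is shift (level 8)
Higher level binds tighter
'%' has higher precedence than '>>'


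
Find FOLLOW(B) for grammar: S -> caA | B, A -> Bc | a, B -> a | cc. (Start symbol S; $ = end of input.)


$ ∈ FOLLOW(S). For each A -> αBβ: add FIRST(β)\{ε} to FOLLOW(B); if β nullable, add FOLLOW(A).
FOLLOW(B) = {$, c}
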